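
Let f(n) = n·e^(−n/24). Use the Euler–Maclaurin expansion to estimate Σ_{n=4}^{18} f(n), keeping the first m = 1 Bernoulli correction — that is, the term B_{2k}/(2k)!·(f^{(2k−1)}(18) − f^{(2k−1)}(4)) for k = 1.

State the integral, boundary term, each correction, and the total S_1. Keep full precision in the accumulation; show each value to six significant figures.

S_1 ≈ 98.5856

∫_4^18 x·e^(−x/24) dx evaluates to 92.6902.
Boundary: ½(f(4) + f(18)) = ½(3.38593 + 8.50260) = 5.94426.
Running total after boundary: 98.6345.
Correction k=1: B_{2}/2! · (f^{(1)}(18) − f^{(1)}(4)) = 1/12 · (0.118092 − 0.705401) = -0.0489425.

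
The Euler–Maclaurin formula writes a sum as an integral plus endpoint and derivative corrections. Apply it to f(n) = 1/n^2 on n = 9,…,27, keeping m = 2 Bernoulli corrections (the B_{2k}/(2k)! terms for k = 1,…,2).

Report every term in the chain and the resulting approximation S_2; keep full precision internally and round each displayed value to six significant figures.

∫_9^27 1/x^2 dx evaluates to 0.0740741.
½[f(9) + f(27)] = ½[0.0123457 + 0.00137174] = 0.00685871.
So far: 0.0809328.
k=1: B_{2}/(2)! × [f^{(1)}(27) − f^{(1)}(9)] = 1/12 × (-0.000101611 − (-0.00274348)) = 0.000220156.
Partial sum through k=1: 0.0811529.
k=2: B_{4}/(4)! × [f^{(3)}(27) − f^{(3)}(9)] = −1/720 × (-1.67260e-06 − (-0.000406442)) = -5.62180e-07.

S_2 ≈ 0.0811524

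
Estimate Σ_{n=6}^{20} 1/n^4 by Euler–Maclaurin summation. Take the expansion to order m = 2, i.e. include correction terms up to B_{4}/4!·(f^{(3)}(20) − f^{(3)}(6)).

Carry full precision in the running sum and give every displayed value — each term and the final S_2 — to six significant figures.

S_2 ≈ 0.00193264

Integral: ∫_6^20 1/x^4 dx = 0.00150154.
Boundary: ½(f(6) + f(20)) = ½(0.000771605 + 6.25000e-06) = 0.000388927.
So far: 0.00189047.
k=1: B_{2}/(2)! × [f^{(1)}(20) − f^{(1)}(6)] = 1/12 × (-1.25000e-06 − (-0.000514403)) = 4.27628e-05.
After k=1: 0.00193323.
k=2: B_{4}/(4)! × [f^{(3)}(20) − f^{(3)}(6)] = −1/720 × (-9.37500e-08 − (-0.000428669)) = -5.95244e-07.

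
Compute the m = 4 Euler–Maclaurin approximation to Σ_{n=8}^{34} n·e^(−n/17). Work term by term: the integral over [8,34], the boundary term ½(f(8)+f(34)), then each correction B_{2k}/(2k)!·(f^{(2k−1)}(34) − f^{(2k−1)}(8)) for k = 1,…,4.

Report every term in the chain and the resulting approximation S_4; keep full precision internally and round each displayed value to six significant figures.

Integral: ∫_8^34 x·e^(−x/17) dx = 148.134.
Boundary: ½(f(8) + f(34)) = ½(4.99708 + 4.60140) = 4.79924.
Integral + boundary = 152.933.
Correction k=1: B_{2}/2! · (f^{(1)}(34) − f^{(1)}(8)) = 1/12 · (-0.135335 − 0.330689) = -0.0388354.
Running total after k=1: 152.894.
Correction k=2: B_{4}/4! · (f^{(3)}(34) − f^{(3)}(8)) = −1/720 · (0.000468288 − 0.00546698) = 6.94263e-06.
Running total after k=2: 152.894.
Correction k=3: B_{6}/6! · (f^{(5)}(34) − f^{(5)}(8)) = 1/30240 · (4.86112e-06 − 3.38744e-05) = -9.59435e-10.
Running total after k=3: 152.894.
Correction k=4: B_{8}/8! · (f^{(7)}(34) − f^{(7)}(8)) = −1/1209600 · (2.80342e-08 − 1.68969e-07) = 1.16513e-13.

S_4 ≈ 152.894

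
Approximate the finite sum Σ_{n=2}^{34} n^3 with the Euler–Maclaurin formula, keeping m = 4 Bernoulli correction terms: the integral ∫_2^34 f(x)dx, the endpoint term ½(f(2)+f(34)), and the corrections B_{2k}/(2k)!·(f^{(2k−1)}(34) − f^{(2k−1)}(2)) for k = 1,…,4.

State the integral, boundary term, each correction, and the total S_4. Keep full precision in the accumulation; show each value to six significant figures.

S_4 ≈ 354024

Integral: ∫_2^34 x^3 dx = 334080.
Boundary: ½(f(2) + f(34)) = ½(8.00000 + 39304.0) = 19656.0.
So far: 353736.
k=1: B_{2}/(2)! × [f^{(1)}(34) − f^{(1)}(2)] = 1/12 × (3468.00 − 12.0000) = 288.000.
Partial sum through k=1: 354024.
k=2: B_{4}/(4)! × [f^{(3)}(34) − f^{(3)}(2)] = −1/720 × (6.00000 − 6.00000) = 0.00000.
Partial sum through k=2: 354024.
k=3: B_{6}/(6)! × [f^{(5)}(34) − f^{(5)}(2)] = 1/30240 × (0.00000 − 0.00000) = 0.00000.
Partial sum through k=3: 354024.
k=4: B_{8}/(8)! × [f^{(7)}(34) − f^{(7)}(2)] = −1/1209600 × (0.00000 − 0.00000) = 0.00000.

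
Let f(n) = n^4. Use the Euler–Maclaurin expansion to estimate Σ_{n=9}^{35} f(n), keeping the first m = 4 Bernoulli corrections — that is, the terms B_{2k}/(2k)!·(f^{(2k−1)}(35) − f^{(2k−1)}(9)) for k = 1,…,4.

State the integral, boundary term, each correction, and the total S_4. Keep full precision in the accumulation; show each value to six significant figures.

∫_9^35 x^4 dx evaluates to 1.04926e+07.
Endpoint term: (f(9) + f(35))/2 = (6561.00 + 1.50062e+06)/2 = 753593.
Integral + boundary = 1.12462e+07.
Correction k=1: B_{2}/2! · (f^{(1)}(35) − f^{(1)}(9)) = 1/12 · (171500 − 2916.00) = 14048.7.
After k=1: 1.12602e+07.
Correction k=2: B_{4}/4! · (f^{(3)}(35) − f^{(3)}(9)) = −1/720 · (840.000 − 216.000) = -0.866667.
After k=2: 1.12602e+07.
Correction k=3: B_{6}/6! · (f^{(5)}(35) − f^{(5)}(9)) = 1/30240 · (0.00000 − 0.00000) = 0.00000.
After k=3: 1.12602e+07.
Correction k=4: B_{8}/8! · (f^{(7)}(35) − f^{(7)}(9)) = −1/1209600 · (0.00000 − 0.00000) = 0.00000.

S_4 ≈ 1.12602e+07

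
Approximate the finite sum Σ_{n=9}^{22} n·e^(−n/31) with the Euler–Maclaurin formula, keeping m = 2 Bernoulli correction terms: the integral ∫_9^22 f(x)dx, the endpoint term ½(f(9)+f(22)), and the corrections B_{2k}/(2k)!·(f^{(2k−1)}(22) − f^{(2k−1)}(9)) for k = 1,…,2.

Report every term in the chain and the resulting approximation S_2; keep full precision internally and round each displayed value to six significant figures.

∫_9^22 x·e^(−x/31) dx evaluates to 119.516.
Endpoint term: (f(9) + f(22))/2 = (6.73220 + 10.8197)/2 = 8.77593.
Integral + boundary = 128.291.
k=1: B_{2}/(2)! × [f^{(1)}(22) − f^{(1)}(9)] = 1/12 × (0.142781 − 0.530854) = -0.0323394.
Running total after k=1: 128.259.
k=2: B_{4}/(4)! × [f^{(3)}(22) − f^{(3)}(9)] = −1/720 × (0.00117210 − 0.00210916) = 1.30147e-06.

S_2 ≈ 128.259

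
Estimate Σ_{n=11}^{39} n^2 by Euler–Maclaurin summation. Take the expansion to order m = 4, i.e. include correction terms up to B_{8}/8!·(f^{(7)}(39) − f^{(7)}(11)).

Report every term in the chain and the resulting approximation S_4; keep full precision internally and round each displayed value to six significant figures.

S_4 ≈ 20155.0

Integral: ∫_11^39 x^2 dx = 19329.3.
Boundary: ½(f(11) + f(39)) = ½(121.000 + 1521.00) = 821.000.
Running total after boundary: 20150.3.
k=1: B_{2}/(2)! × [f^{(1)}(39) − f^{(1)}(11)] = 1/12 × (78.0000 − 22.0000) = 4.66667.
After k=1: 20155.0.
k=2: B_{4}/(4)! × [f^{(3)}(39) − f^{(3)}(11)] = −1/720 × (0.00000 − 0.00000) = 0.00000.
After k=2: 20155.0.
k=3: B_{6}/(6)! × [f^{(5)}(39) − f^{(5)}(11)] = 1/30240 × (0.00000 − 0.00000) = 0.00000.
After k=3: 20155.0.
k=4: B_{8}/(8)! × [f^{(7)}(39) − f^{(7)}(11)] = −1/1209600 × (0.00000 − 0.00000) = 0.00000.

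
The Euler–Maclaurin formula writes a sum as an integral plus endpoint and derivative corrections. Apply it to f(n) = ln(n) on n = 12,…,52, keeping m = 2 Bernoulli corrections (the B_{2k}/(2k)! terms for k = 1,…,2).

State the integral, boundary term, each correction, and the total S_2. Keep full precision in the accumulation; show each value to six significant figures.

S_2 ≈ 138.859

Integral: ∫_12^52 ln(x) dx = 135.646.
Boundary: ½(f(12) + f(52)) = ½(2.48491 + 3.95124) = 3.21808.
So far: 138.864.
Correction k=1: B_{2}/2! · (f^{(1)}(52) − f^{(1)}(12)) = 1/12 · (0.0192308 − 0.0833333) = -0.00534188.
After k=1: 138.859.
Correction k=2: B_{4}/4! · (f^{(3)}(52) − f^{(3)}(12)) = −1/720 · (1.42239e-05 − 0.00115741) = 1.58775e-06.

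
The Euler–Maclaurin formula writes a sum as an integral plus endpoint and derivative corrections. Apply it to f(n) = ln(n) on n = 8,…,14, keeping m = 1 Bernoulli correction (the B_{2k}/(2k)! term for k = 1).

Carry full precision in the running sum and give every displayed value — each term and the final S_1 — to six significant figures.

Integral: ∫_8^14 ln(x) dx = 14.3113.
½[f(8) + f(14)] = ½[2.07944 + 2.63906] = 2.35925.
Running total after boundary: 16.6705.
Correction k=1: B_{2}/2! · (f^{(1)}(14) − f^{(1)}(8)) = 1/12 · (0.0714286 − 0.125000) = -0.00446429.

S_1 ≈ 16.6661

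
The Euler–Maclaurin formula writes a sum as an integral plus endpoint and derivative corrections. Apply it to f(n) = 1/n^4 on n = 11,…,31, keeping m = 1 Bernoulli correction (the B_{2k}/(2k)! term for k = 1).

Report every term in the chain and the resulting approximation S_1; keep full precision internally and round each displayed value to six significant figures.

S_1 ≈ 0.000275999

∫_11^31 1/x^4 dx evaluates to 0.000239249.
Boundary: ½(f(11) + f(31)) = ½(6.83013e-05 + 1.08281e-06) = 3.46921e-05.
Integral + boundary = 0.000273941.
Order-1 term: 1/12 · (-1.39718e-07 − (-2.48369e-05)) = 2.05809e-06.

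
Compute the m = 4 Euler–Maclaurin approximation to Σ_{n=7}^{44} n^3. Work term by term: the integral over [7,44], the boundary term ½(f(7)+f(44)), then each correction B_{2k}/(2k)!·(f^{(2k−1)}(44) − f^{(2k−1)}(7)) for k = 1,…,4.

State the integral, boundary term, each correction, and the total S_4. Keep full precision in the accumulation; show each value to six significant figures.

S_4 ≈ 979659

∫_7^44 x^3 dx evaluates to 936424.
½[f(7) + f(44)] = ½[343.000 + 85184.0] = 42763.5.
Running total after boundary: 979187.
Correction k=1: B_{2}/2! · (f^{(1)}(44) − f^{(1)}(7)) = 1/12 · (5808.00 − 147.000) = 471.750.
After k=1: 979659.
Correction k=2: B_{4}/4! · (f^{(3)}(44) − f^{(3)}(7)) = −1/720 · (6.00000 − 6.00000) = 0.00000.
After k=2: 979659.
Correction k=3: B_{6}/6! · (f^{(5)}(44) − f^{(5)}(7)) = 1/30240 · (0.00000 − 0.00000) = 0.00000.
After k=3: 979659.
Correction k=4: B_{8}/8! · (f^{(7)}(44) − f^{(7)}(7)) = −1/1209600 · (0.00000 − 0.00000) = 0.00000.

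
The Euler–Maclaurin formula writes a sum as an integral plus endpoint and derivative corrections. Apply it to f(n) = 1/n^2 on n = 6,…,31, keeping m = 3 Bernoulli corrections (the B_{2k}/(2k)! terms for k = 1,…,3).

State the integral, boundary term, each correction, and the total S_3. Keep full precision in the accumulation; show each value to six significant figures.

S_3 ≈ 0.149580

The integral term ∫_6^31 1/x^2 dx = 0.134409.
Endpoint term: (f(6) + f(31))/2 = (0.0277778 + 0.00104058)/2 = 0.0144092.
So far: 0.148818.
k=1: B_{2}/(2)! × [f^{(1)}(31) − f^{(1)}(6)] = 1/12 × (-6.71344e-05 − (-0.00925926)) = 0.000766010.
After k=1: 0.149584.
k=2: B_{4}/(4)! × [f^{(3)}(31) − f^{(3)}(6)] = −1/720 × (-8.38306e-07 − (-0.00308642)) = -4.28553e-06.
After k=2: 0.149580.
k=3: B_{6}/(6)! × [f^{(5)}(31) − f^{(5)}(6)] = 1/30240 × (-2.61698e-08 − (-0.00257202)) = 8.50526e-08.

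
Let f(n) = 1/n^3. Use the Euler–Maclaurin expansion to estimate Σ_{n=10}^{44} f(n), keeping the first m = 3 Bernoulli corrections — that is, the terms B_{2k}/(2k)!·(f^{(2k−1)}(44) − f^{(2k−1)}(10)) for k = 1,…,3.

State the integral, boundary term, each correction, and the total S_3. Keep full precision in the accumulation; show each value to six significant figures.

The integral term ∫_10^44 1/x^3 dx = 0.00474174.
Endpoint term: (f(10) + f(44))/2 = (0.00100000 + 1.17393e-05)/2 = 0.000505870.
Running total after boundary: 0.00524761.
k=1: B_{2}/(2)! × [f^{(1)}(44) − f^{(1)}(10)] = 1/12 × (-8.00406e-07 − (-0.000300000)) = 2.49333e-05.
Partial sum through k=1: 0.00527254.
k=2: B_{4}/(4)! × [f^{(3)}(44) − f^{(3)}(10)] = −1/720 × (-8.26866e-09 − (-6.00000e-05)) = -8.33218e-08.
Partial sum through k=2: 0.00527246.
k=3: B_{6}/(6)! × [f^{(5)}(44) − f^{(5)}(10)] = 1/30240 × (-1.79382e-10 − (-2.52000e-05)) = 8.33327e-10.

S_3 ≈ 0.00527246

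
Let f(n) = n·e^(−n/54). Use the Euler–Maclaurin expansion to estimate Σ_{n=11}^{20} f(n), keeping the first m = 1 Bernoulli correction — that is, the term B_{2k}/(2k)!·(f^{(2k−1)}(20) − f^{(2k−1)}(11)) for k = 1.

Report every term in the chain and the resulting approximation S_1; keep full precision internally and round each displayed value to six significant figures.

S_1 ≈ 115.342

∫_11^20 x·e^(−x/54) dx evaluates to 103.969.
Endpoint term: (f(11) + f(20))/2 = (8.97274 + 13.8096)/2 = 11.3912.
So far: 115.360.
Correction k=1: B_{2}/2! · (f^{(1)}(20) − f^{(1)}(11)) = 1/12 · (0.434746 − 0.649542) = -0.0178997.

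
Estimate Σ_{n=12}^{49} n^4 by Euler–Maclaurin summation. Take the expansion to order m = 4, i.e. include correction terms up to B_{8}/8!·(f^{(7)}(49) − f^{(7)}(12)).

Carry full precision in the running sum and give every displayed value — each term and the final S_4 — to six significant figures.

S_4 ≈ 5.93767e+07

The integral term ∫_12^49 x^4 dx = 5.64453e+07.
Boundary: ½(f(12) + f(49)) = ½(20736.0 + 5.76480e+06) = 2.89277e+06.
So far: 5.93381e+07.
Order-1 term: 1/12 · (470596 − 6912.00) = 38640.3.
Partial sum through k=1: 5.93767e+07.
Order-2 term: −1/720 · (1176.00 − 288.000) = -1.23333.
Partial sum through k=2: 5.93767e+07.
Order-3 term: 1/30240 · (0.00000 − 0.00000) = 0.00000.
Partial sum through k=3: 5.93767e+07.
Order-4 term: −1/1209600 · (0.00000 − 0.00000) = 0.00000.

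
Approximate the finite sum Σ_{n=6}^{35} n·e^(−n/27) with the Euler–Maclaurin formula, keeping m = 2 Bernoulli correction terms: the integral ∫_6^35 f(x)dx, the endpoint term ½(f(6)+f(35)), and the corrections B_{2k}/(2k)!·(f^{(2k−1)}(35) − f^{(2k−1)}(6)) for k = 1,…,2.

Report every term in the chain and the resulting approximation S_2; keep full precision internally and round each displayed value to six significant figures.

Integral: ∫_6^35 x·e^(−x/27) dx = 255.546.
½[f(6) + f(35)] = ½[4.80442 + 9.57401] = 7.18922.
So far: 262.735.
k=1: B_{2}/(2)! × [f^{(1)}(35) − f^{(1)}(6)] = 1/12 × (-0.0810498 − 0.622796) = -0.0586538.
Running total after k=1: 262.677.
k=2: B_{4}/(4)! × [f^{(3)}(35) − f^{(3)}(6)] = −1/720 × (0.000639282 − 0.00305113) = 3.34978e-06.

S_2 ≈ 262.677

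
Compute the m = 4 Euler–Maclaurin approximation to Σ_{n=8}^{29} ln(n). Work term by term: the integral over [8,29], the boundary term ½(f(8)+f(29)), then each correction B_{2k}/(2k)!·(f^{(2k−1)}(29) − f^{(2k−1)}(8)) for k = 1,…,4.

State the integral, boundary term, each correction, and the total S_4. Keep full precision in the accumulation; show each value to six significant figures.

S_4 ≈ 62.7319

The integral term ∫_8^29 ln(x) dx = 60.0160.
Endpoint term: (f(8) + f(29))/2 = (2.07944 + 3.36730)/2 = 2.72337.
Integral + boundary = 62.7394.
Correction k=1: B_{2}/2! · (f^{(1)}(29) − f^{(1)}(8)) = 1/12 · (0.0344828 − 0.125000) = -0.00754310.
Running total after k=1: 62.7319.
Correction k=2: B_{4}/4! · (f^{(3)}(29) − f^{(3)}(8)) = −1/720 · (8.20042e-05 − 0.00390625) = 5.31145e-06.
Running total after k=2: 62.7319.
Correction k=3: B_{6}/6! · (f^{(5)}(29) − f^{(5)}(8)) = 1/30240 · (1.17010e-06 − 0.000732422) = -2.41816e-08.
Running total after k=3: 62.7319.
Correction k=4: B_{8}/8! · (f^{(7)}(29) − f^{(7)}(8)) = −1/1209600 · (4.17394e-08 − 0.000343323) = 2.83797e-10.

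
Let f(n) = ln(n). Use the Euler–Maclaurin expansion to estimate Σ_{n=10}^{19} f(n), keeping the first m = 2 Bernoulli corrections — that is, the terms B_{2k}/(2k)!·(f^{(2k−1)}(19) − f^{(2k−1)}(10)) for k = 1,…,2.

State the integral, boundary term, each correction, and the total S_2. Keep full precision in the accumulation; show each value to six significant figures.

S_2 ≈ 26.5381

∫_10^19 ln(x) dx evaluates to 23.9185.
Boundary: ½(f(10) + f(19)) = ½(2.30259 + 2.94444) = 2.62351.
So far: 26.5420.
k=1: B_{2}/(2)! × [f^{(1)}(19) − f^{(1)}(10)] = 1/12 × (0.0526316 − 0.100000) = -0.00394737.
After k=1: 26.5381.
k=2: B_{4}/(4)! × [f^{(3)}(19) − f^{(3)}(10)] = −1/720 × (0.000291588 − 0.00200000) = 2.37279e-06.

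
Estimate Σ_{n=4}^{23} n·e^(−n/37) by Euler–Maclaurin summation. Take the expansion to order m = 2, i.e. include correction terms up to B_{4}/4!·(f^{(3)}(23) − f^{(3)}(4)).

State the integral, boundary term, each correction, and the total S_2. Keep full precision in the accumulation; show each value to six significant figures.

S_2 ≈ 177.174

∫_4^23 x·e^(−x/37) dx evaluates to 169.252.
Endpoint term: (f(4) + f(23))/2 = (3.59012 + 12.3527)/2 = 7.97140.
Running total after boundary: 177.224.
k=1: B_{2}/(2)! × [f^{(1)}(23) − f^{(1)}(4)] = 1/12 × (0.203217 − 0.800500) = -0.0497736.
Running total after k=1: 177.174.
k=2: B_{4}/(4)! × [f^{(3)}(23) − f^{(3)}(4)] = −1/720 × (0.000933062 − 0.00189595) = 1.33735e-06.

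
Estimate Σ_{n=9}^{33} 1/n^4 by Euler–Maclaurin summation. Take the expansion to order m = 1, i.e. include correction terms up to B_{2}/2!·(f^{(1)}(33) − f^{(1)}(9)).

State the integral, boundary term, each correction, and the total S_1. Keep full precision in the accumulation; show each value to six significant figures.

Integral: ∫_9^33 1/x^4 dx = 0.000447972.
Endpoint term: (f(9) + f(33))/2 = (0.000152416 + 8.43226e-07)/2 = 7.66295e-05.
So far: 0.000524601.
Order-1 term: 1/12 · (-1.02209e-07 − (-6.77404e-05)) = 5.63651e-06.

S_1 ≈ 0.000530238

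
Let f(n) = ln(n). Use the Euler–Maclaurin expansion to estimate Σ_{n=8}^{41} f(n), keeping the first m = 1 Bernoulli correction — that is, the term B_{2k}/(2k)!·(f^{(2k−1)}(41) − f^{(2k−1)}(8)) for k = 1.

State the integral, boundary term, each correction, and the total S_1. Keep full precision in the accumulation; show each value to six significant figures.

The integral term ∫_8^41 ln(x) dx = 102.621.
½[f(8) + f(41)] = ½[2.07944 + 3.71357] = 2.89651.
Integral + boundary = 105.517.
k=1: B_{2}/(2)! × [f^{(1)}(41) − f^{(1)}(8)] = 1/12 × (0.0243902 − 0.125000) = -0.00838415.

S_1 ≈ 105.509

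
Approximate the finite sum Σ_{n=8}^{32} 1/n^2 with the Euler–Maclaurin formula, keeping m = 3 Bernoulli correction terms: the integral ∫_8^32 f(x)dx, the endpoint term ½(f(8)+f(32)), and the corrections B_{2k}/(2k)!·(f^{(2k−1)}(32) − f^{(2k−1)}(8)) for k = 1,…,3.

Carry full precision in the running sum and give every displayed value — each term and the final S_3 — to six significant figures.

∫_8^32 1/x^2 dx evaluates to 0.0937500.
Endpoint term: (f(8) + f(32))/2 = (0.0156250 + 0.000976562)/2 = 0.00830078.
Running total after boundary: 0.102051.
k=1: B_{2}/(2)! × [f^{(1)}(32) − f^{(1)}(8)] = 1/12 × (-6.10352e-05 − (-0.00390625)) = 0.000320435.
Partial sum through k=1: 0.102371.
k=2: B_{4}/(4)! × [f^{(3)}(32) − f^{(3)}(8)] = −1/720 × (-7.15256e-07 − (-0.000732422)) = -1.01626e-06.
Partial sum through k=2: 0.102370.
k=3: B_{6}/(6)! × [f^{(5)}(32) − f^{(5)}(8)] = 1/30240 × (-2.09548e-08 − (-0.000343323)) = 1.13526e-08.

S_3 ≈ 0.102370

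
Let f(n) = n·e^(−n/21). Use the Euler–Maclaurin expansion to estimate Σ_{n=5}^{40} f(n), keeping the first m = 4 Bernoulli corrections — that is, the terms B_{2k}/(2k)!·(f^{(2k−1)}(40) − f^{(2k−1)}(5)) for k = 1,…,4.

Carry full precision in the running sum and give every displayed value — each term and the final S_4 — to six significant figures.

S_4 ≈ 244.517

The integral term ∫_5^40 x·e^(−x/21) dx = 239.630.
Boundary: ½(f(5) + f(40)) = ½(3.94064 + 5.95432) = 4.94748.
Running total after boundary: 244.578.
Correction k=1: B_{2}/2! · (f^{(1)}(40) − f^{(1)}(5)) = 1/12 · (-0.134681 − 0.600478) = -0.0612633.
After k=1: 244.517.
Correction k=2: B_{4}/4! · (f^{(3)}(40) − f^{(3)}(5)) = −1/720 · (0.000369694 − 0.00493590) = 6.34196e-06.
After k=2: 244.517.
Correction k=3: B_{6}/6! · (f^{(5)}(40) − f^{(5)}(5)) = 1/30240 · (2.36913e-06 − 1.92975e-05) = -5.59799e-10.
After k=3: 244.517.
Correction k=4: B_{8}/8! · (f^{(7)}(40) − f^{(7)}(5)) = −1/1209600 · (8.84344e-09 − 6.21369e-08) = 4.40588e-14.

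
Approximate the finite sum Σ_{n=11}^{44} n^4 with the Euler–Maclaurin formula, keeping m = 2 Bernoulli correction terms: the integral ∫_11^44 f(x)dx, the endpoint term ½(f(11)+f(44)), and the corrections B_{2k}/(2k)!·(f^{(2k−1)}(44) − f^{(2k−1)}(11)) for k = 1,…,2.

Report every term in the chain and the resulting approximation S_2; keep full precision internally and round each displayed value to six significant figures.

Integral: ∫_11^44 x^4 dx = 3.29510e+07.
½[f(11) + f(44)] = ½[14641.0 + 3.74810e+06] = 1.88137e+06.
Running total after boundary: 3.48324e+07.
Correction k=1: B_{2}/2! · (f^{(1)}(44) − f^{(1)}(11)) = 1/12 · (340736 − 5324.00) = 27951.0.
Running total after k=1: 3.48604e+07.
Correction k=2: B_{4}/4! · (f^{(3)}(44) − f^{(3)}(11)) = −1/720 · (1056.00 − 264.000) = -1.10000.

S_2 ≈ 3.48604e+07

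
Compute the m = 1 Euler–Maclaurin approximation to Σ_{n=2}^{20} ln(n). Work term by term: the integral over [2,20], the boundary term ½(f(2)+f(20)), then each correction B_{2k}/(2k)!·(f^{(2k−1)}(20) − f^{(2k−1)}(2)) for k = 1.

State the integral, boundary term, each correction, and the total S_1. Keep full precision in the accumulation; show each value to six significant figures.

S_1 ≈ 42.3353

The integral term ∫_2^20 ln(x) dx = 40.5284.
½[f(2) + f(20)] = ½[0.693147 + 2.99573] = 1.84444.
Running total after boundary: 42.3728.
k=1: B_{2}/(2)! × [f^{(1)}(20) − f^{(1)}(2)] = 1/12 × (0.0500000 − 0.500000) = -0.0375000.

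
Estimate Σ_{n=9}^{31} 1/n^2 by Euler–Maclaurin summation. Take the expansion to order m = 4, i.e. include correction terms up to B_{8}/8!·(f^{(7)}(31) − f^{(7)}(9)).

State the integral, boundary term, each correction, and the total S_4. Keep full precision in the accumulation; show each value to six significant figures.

Integral: ∫_9^31 1/x^2 dx = 0.0788530.
Boundary: ½(f(9) + f(31)) = ½(0.0123457 + 0.00104058) = 0.00669313.
Running total after boundary: 0.0855462.
k=1: B_{2}/(2)! × [f^{(1)}(31) − f^{(1)}(9)] = 1/12 × (-6.71344e-05 − (-0.00274348)) = 0.000223029.
Running total after k=1: 0.0857692.
k=2: B_{4}/(4)! × [f^{(3)}(31) − f^{(3)}(9)] = −1/720 × (-8.38306e-07 − (-0.000406442)) = -5.63339e-07.
Running total after k=2: 0.0857686.
k=3: B_{6}/(6)! × [f^{(5)}(31) − f^{(5)}(9)] = 1/30240 × (-2.61698e-08 − (-0.000150534)) = 4.97711e-09.
Running total after k=3: 0.0857686.
k=4: B_{8}/(8)! × [f^{(7)}(31) − f^{(7)}(9)] = −1/1209600 × (-1.52498e-09 − (-0.000104073)) = -8.60379e-11.

S_4 ≈ 0.0857686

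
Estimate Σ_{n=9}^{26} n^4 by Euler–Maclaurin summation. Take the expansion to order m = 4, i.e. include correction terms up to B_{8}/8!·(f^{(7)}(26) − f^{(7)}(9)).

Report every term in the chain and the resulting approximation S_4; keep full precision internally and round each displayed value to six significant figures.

Integral: ∫_9^26 x^4 dx = 2.36447e+06.
Endpoint term: (f(9) + f(26))/2 = (6561.00 + 456976)/2 = 231768.
Integral + boundary = 2.59623e+06.
Order-1 term: 1/12 · (70304.0 − 2916.00) = 5615.67.
Partial sum through k=1: 2.60185e+06.
Order-2 term: −1/720 · (624.000 − 216.000) = -0.566667.
Partial sum through k=2: 2.60185e+06.
Order-3 term: 1/30240 · (0.00000 − 0.00000) = 0.00000.
Partial sum through k=3: 2.60185e+06.
Order-4 term: −1/1209600 · (0.00000 − 0.00000) = 0.00000.

S_4 ≈ 2.60185e+06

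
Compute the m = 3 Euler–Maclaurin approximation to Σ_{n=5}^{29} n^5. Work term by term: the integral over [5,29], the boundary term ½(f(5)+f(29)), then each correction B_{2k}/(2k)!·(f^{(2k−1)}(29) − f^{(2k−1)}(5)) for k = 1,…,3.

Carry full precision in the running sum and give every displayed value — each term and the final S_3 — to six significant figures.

S_3 ≈ 1.09686e+08

Integral: ∫_5^29 x^5 dx = 9.91346e+07.
Endpoint term: (f(5) + f(29))/2 = (3125.00 + 2.05111e+07)/2 = 1.02571e+07.
Integral + boundary = 1.09392e+08.
Correction k=1: B_{2}/2! · (f^{(1)}(29) − f^{(1)}(5)) = 1/12 · (3.53640e+06 − 3125.00) = 294440.
Partial sum through k=1: 1.09686e+08.
Correction k=2: B_{4}/4! · (f^{(3)}(29) − f^{(3)}(5)) = −1/720 · (50460.0 − 1500.00) = -68.0000.
Partial sum through k=2: 1.09686e+08.
Correction k=3: B_{6}/6! · (f^{(5)}(29) − f^{(5)}(5)) = 1/30240 · (120.000 − 120.000) = 0.00000.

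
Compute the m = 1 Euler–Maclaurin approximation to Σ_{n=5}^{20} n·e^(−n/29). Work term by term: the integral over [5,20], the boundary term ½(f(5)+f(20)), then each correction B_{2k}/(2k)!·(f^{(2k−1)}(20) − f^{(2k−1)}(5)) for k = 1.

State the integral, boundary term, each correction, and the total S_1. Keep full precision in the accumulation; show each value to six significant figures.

The integral term ∫_5^20 x·e^(−x/29) dx = 116.863.
Boundary: ½(f(5) + f(20)) = ½(4.20815 + 10.0350) = 7.12157.
Integral + boundary = 123.984.
Order-1 term: 1/12 · (0.155715 − 0.696522) = -0.0450672.

S_1 ≈ 123.939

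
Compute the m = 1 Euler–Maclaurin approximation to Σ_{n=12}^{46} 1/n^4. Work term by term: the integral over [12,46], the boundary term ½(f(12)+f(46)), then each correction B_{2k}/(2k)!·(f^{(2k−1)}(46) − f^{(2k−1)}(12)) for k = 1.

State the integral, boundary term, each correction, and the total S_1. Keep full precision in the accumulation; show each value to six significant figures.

Integral: ∫_12^46 1/x^4 dx = 0.000189477.
Endpoint term: (f(12) + f(46))/2 = (4.82253e-05 + 2.23341e-07)/2 = 2.42243e-05.
Integral + boundary = 0.000213701.
k=1: B_{2}/(2)! × [f^{(1)}(46) − f^{(1)}(12)] = 1/12 × (-1.94210e-08 − (-1.60751e-05)) = 1.33797e-06.

S_1 ≈ 0.000215039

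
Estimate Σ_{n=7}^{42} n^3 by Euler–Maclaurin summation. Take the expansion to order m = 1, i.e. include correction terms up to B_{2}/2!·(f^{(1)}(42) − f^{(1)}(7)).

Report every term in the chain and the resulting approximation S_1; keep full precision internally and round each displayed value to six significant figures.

S_1 ≈ 814968

The integral term ∫_7^42 x^3 dx = 777324.
Endpoint term: (f(7) + f(42))/2 = (343.000 + 74088.0)/2 = 37215.5.
Integral + boundary = 814539.
Correction k=1: B_{2}/2! · (f^{(1)}(42) − f^{(1)}(7)) = 1/12 · (5292.00 − 147.000) = 428.750.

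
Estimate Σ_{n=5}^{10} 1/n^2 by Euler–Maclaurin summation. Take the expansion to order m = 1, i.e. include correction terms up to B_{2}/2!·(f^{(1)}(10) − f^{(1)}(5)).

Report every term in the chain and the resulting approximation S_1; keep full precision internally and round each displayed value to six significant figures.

S_1 ≈ 0.126167

Integral: ∫_5^10 1/x^2 dx = 0.100000.
Endpoint term: (f(5) + f(10))/2 = (0.0400000 + 0.0100000)/2 = 0.0250000.
So far: 0.125000.
Correction k=1: B_{2}/2! · (f^{(1)}(10) − f^{(1)}(5)) = 1/12 · (-0.00200000 − (-0.0160000)) = 0.00116667.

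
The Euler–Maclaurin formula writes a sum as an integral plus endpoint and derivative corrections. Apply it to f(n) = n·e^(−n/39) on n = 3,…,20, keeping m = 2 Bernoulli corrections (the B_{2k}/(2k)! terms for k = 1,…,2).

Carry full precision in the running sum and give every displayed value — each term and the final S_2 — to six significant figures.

Integral: ∫_3^20 x·e^(−x/39) dx = 138.876.
Boundary: ½(f(3) + f(20)) = ½(2.77788 + 11.9761) = 7.37698.
So far: 146.253.
Correction k=1: B_{2}/2! · (f^{(1)}(20) − f^{(1)}(3)) = 1/12 · (0.291725 − 0.854733) = -0.0469173.
Running total after k=1: 146.206.
Correction k=2: B_{4}/4! · (f^{(3)}(20) − f^{(3)}(3)) = −1/720 · (0.000979181 − 0.00177952) = 1.11159e-06.

S_2 ≈ 146.206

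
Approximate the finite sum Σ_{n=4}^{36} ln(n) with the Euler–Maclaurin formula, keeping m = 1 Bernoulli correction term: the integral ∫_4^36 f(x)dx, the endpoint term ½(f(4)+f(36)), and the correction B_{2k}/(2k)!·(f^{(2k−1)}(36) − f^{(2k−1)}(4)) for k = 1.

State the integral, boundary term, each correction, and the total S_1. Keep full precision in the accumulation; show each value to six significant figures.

The integral term ∫_4^36 ln(x) dx = 91.4615.
Endpoint term: (f(4) + f(36))/2 = (1.38629 + 3.58352)/2 = 2.48491.
So far: 93.9464.
Correction k=1: B_{2}/2! · (f^{(1)}(36) − f^{(1)}(4)) = 1/12 · (0.0277778 − 0.250000) = -0.0185185.

S_1 ≈ 93.9279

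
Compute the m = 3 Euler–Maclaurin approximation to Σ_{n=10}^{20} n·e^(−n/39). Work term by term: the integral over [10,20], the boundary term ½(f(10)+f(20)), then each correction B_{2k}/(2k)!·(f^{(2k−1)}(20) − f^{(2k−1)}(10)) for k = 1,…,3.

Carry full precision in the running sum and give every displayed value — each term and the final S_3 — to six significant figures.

Integral: ∫_10^20 x·e^(−x/39) dx = 100.930.
Boundary: ½(f(10) + f(20)) = ½(7.73824 + 11.9761) = 9.85716.
Integral + boundary = 110.787.
Correction k=1: B_{2}/2! · (f^{(1)}(20) − f^{(1)}(10)) = 1/12 · (0.291725 − 0.575408) = -0.0236402.
After k=1: 110.763.
Correction k=2: B_{4}/4! · (f^{(3)}(20) − f^{(3)}(10)) = −1/720 · (0.000979181 − 0.00139583) = 5.78679e-07.
After k=2: 110.763.
Correction k=3: B_{6}/6! · (f^{(5)}(20) − f^{(5)}(10)) = 1/30240 · (1.16145e-06 − 1.58669e-06) = -1.40621e-11.

S_3 ≈ 110.763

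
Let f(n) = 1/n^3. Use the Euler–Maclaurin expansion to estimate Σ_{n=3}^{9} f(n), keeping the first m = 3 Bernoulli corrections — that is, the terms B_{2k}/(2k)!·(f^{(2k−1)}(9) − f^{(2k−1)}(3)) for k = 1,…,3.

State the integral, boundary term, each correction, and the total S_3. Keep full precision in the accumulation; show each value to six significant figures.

The integral term ∫_3^9 1/x^3 dx = 0.0493827.
Boundary: ½(f(3) + f(9)) = ½(0.0370370 + 0.00137174) = 0.0192044.
So far: 0.0685871.
k=1: B_{2}/(2)! × [f^{(1)}(9) − f^{(1)}(3)] = 1/12 × (-0.000457247 − (-0.0370370)) = 0.00304832.
After k=1: 0.0716354.
k=2: B_{4}/(4)! × [f^{(3)}(9) − f^{(3)}(3)] = −1/720 × (-0.000112901 − (-0.0823045)) = -0.000114155.
After k=2: 0.0715213.
k=3: B_{6}/(6)! × [f^{(5)}(9) − f^{(5)}(3)] = 1/30240 × (-5.85410e-05 − (-0.384088)) = 1.26994e-05.

S_3 ≈ 0.0715340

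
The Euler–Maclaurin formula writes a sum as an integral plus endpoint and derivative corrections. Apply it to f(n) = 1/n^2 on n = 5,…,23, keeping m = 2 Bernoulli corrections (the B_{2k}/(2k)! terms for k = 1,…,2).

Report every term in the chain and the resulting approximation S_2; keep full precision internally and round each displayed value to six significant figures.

The integral term ∫_5^23 1/x^2 dx = 0.156522.
Boundary: ½(f(5) + f(23)) = ½(0.0400000 + 0.00189036) = 0.0209452.
Integral + boundary = 0.177467.
k=1: B_{2}/(2)! × [f^{(1)}(23) − f^{(1)}(5)] = 1/12 × (-0.000164379 − (-0.0160000)) = 0.00131964.
Partial sum through k=1: 0.178787.
k=2: B_{4}/(4)! × [f^{(3)}(23) − f^{(3)}(5)] = −1/720 × (-3.72883e-06 − (-0.00768000)) = -1.06615e-05.

S_2 ≈ 0.178776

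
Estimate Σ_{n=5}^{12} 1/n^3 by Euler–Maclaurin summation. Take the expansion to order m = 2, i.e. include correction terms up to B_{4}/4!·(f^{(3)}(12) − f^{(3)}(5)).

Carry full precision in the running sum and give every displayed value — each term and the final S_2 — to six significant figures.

S_2 ≈ 0.0211998

Integral: ∫_5^12 1/x^3 dx = 0.0165278.
½[f(5) + f(12)] = ½[0.00800000 + 0.000578704] = 0.00428935.
Running total after boundary: 0.0208171.
Order-1 term: 1/12 · (-0.000144676 − (-0.00480000)) = 0.000387944.
After k=1: 0.0212051.
Order-2 term: −1/720 · (-2.00939e-05 − (-0.00384000)) = -5.30543e-06.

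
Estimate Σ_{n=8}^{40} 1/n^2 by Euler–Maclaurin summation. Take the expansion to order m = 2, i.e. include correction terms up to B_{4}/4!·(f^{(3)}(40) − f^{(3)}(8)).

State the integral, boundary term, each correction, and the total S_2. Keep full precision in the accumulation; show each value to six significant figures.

The integral term ∫_8^40 1/x^2 dx = 0.100000.
Endpoint term: (f(8) + f(40))/2 = (0.0156250 + 0.000625000)/2 = 0.00812500.
Running total after boundary: 0.108125.
Order-1 term: 1/12 · (-3.12500e-05 − (-0.00390625)) = 0.000322917.
Partial sum through k=1: 0.108448.
Order-2 term: −1/720 · (-2.34375e-07 − (-0.000732422)) = -1.01693e-06.

S_2 ≈ 0.108447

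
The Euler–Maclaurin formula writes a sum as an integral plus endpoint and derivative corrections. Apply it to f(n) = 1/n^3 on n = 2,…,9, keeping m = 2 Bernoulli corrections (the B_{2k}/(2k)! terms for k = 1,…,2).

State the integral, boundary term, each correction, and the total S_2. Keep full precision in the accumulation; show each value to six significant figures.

S_2 ≈ 0.196298

The integral term ∫_2^9 1/x^3 dx = 0.118827.
Boundary: ½(f(2) + f(9)) = ½(0.125000 + 0.00137174) = 0.0631859.
Integral + boundary = 0.182013.
Order-1 term: 1/12 · (-0.000457247 − (-0.187500)) = 0.0155869.
Partial sum through k=1: 0.197600.
Order-2 term: −1/720 · (-0.000112901 − (-0.937500)) = -0.00130193.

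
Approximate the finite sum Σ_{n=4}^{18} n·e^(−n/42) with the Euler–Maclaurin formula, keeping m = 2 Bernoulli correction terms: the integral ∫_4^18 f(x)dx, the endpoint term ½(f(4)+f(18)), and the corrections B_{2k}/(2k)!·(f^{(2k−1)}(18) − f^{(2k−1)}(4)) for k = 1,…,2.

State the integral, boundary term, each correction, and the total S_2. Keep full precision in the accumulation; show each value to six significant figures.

∫_4^18 x·e^(−x/42) dx evaluates to 114.864.
½[f(4) + f(18)] = ½[3.63663 + 11.7259] = 7.68126.
Running total after boundary: 122.545.
Order-1 term: 1/12 · (0.372251 − 0.822570) = -0.0375266.
Running total after k=1: 122.508.
Order-2 term: −1/720 · (0.000949620 − 0.00149710) = 7.60388e-07.

S_2 ≈ 122.508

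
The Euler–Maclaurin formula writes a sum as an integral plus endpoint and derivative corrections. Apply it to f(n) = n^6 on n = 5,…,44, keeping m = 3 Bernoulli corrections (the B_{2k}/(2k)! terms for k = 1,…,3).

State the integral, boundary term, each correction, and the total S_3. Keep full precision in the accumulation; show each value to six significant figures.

S_3 ≈ 4.93217e+10

Integral: ∫_5^44 x^6 dx = 4.56111e+10.
Endpoint term: (f(5) + f(44))/2 = (15625.0 + 7.25631e+09)/2 = 3.62816e+09.
So far: 4.92393e+10.
Order-1 term: 1/12 · (9.89497e+08 − 18750.0) = 8.24565e+07.
Partial sum through k=1: 4.93217e+10.
Order-2 term: −1/720 · (1.02221e+07 − 15000.0) = -14176.5.
Partial sum through k=2: 4.93217e+10.
Order-3 term: 1/30240 · (31680.0 − 3600.00) = 0.928571.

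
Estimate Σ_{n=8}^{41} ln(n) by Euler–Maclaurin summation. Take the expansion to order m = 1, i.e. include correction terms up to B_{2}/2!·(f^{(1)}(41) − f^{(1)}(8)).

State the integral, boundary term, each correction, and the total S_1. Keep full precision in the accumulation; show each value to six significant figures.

The integral term ∫_8^41 ln(x) dx = 102.621.
Boundary: ½(f(8) + f(41)) = ½(2.07944 + 3.71357) = 2.89651.
So far: 105.517.
Correction k=1: B_{2}/2! · (f^{(1)}(41) − f^{(1)}(8)) = 1/12 · (0.0243902 − 0.125000) = -0.00838415.

S_1 ≈ 105.509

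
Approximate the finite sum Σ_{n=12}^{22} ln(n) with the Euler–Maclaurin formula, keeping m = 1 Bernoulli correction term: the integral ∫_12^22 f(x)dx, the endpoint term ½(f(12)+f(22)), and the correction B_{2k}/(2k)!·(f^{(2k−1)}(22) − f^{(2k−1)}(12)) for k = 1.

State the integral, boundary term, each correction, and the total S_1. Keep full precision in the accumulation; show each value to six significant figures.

S_1 ≈ 30.9689

∫_12^22 ln(x) dx evaluates to 28.1841.
½[f(12) + f(22)] = ½[2.48491 + 3.09104] = 2.78797.
So far: 30.9720.
Order-1 term: 1/12 · (0.0454545 − 0.0833333) = -0.00315657.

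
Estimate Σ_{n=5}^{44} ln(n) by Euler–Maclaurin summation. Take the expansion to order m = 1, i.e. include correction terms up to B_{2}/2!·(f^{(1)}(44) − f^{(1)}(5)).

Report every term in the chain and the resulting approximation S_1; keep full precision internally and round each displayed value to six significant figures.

The integral term ∫_5^44 ln(x) dx = 119.457.
Boundary: ½(f(5) + f(44)) = ½(1.60944 + 3.78419) = 2.69681.
Running total after boundary: 122.154.
Correction k=1: B_{2}/2! · (f^{(1)}(44) − f^{(1)}(5)) = 1/12 · (0.0227273 − 0.200000) = -0.0147727.

S_1 ≈ 122.139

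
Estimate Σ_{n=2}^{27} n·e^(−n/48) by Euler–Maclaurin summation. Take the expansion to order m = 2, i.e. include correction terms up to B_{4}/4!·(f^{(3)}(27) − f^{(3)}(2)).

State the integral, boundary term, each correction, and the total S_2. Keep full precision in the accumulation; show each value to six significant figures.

S_2 ≈ 259.432

∫_2^27 x·e^(−x/48) dx evaluates to 250.837.
Boundary: ½(f(2) + f(27)) = ½(1.91838 + 15.3841) = 8.65126.
Running total after boundary: 259.488.
Correction k=1: B_{2}/2! · (f^{(1)}(27) − f^{(1)}(2)) = 1/12 · (0.249280 − 0.919223) = -0.0558286.
After k=1: 259.432.
Correction k=2: B_{4}/4! · (f^{(3)}(27) − f^{(3)}(2)) = −1/720 · (0.000602798 − 0.00123160) = 8.73334e-07.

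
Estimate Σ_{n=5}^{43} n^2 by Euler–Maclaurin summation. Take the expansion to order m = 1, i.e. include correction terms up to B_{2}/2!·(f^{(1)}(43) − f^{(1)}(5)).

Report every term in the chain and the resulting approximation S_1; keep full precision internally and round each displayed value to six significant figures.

S_1 ≈ 27404.0

∫_5^43 x^2 dx evaluates to 26460.7.
Boundary: ½(f(5) + f(43)) = ½(25.0000 + 1849.00) = 937.000.
Integral + boundary = 27397.7.
Correction k=1: B_{2}/2! · (f^{(1)}(43) − f^{(1)}(5)) = 1/12 · (86.0000 − 10.0000) = 6.33333.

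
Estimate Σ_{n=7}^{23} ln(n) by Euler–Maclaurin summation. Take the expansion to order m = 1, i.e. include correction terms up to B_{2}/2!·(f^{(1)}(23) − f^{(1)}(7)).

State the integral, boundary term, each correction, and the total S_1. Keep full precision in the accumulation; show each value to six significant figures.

Integral: ∫_7^23 ln(x) dx = 42.4950.
Endpoint term: (f(7) + f(23))/2 = (1.94591 + 3.13549)/2 = 2.54070.
Running total after boundary: 45.0357.
k=1: B_{2}/(2)! × [f^{(1)}(23) − f^{(1)}(7)] = 1/12 × (0.0434783 − 0.142857) = -0.00828157.

S_1 ≈ 45.0274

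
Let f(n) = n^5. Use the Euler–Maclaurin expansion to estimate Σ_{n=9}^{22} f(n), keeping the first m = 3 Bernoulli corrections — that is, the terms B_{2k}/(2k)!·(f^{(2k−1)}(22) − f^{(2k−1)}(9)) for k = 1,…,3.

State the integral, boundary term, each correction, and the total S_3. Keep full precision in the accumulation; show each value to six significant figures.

S_3 ≈ 2.15093e+07

Integral: ∫_9^22 x^5 dx = 1.88081e+07.
Boundary: ½(f(9) + f(22)) = ½(59049.0 + 5.15363e+06) = 2.60634e+06.
Running total after boundary: 2.14144e+07.
k=1: B_{2}/(2)! × [f^{(1)}(22) − f^{(1)}(9)] = 1/12 × (1.17128e+06 − 32805.0) = 94872.9.
After k=1: 2.15093e+07.
k=2: B_{4}/(4)! × [f^{(3)}(22) − f^{(3)}(9)] = −1/720 × (29040.0 − 4860.00) = -33.5833.
After k=2: 2.15093e+07.
k=3: B_{6}/(6)! × [f^{(5)}(22) − f^{(5)}(9)] = 1/30240 × (120.000 − 120.000) = 0.00000.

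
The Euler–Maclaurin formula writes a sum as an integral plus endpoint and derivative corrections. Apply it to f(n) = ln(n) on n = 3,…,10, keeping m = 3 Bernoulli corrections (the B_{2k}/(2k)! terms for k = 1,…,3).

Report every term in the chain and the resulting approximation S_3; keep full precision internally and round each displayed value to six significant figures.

The integral term ∫_3^10 ln(x) dx = 12.7300.
Boundary: ½(f(3) + f(10)) = ½(1.09861 + 2.30259) = 1.70060.
So far: 14.4306.
Correction k=1: B_{2}/2! · (f^{(1)}(10) − f^{(1)}(3)) = 1/12 · (0.100000 − 0.333333) = -0.0194444.
Running total after k=1: 14.4112.
Correction k=2: B_{4}/4! · (f^{(3)}(10) − f^{(3)}(3)) = −1/720 · (0.00200000 − 0.0740741) = 0.000100103.
Running total after k=2: 14.4113.
Correction k=3: B_{6}/6! · (f^{(5)}(10) − f^{(5)}(3)) = 1/30240 · (0.000240000 − 0.0987654) = -3.25812e-06.

S_3 ≈ 14.4113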